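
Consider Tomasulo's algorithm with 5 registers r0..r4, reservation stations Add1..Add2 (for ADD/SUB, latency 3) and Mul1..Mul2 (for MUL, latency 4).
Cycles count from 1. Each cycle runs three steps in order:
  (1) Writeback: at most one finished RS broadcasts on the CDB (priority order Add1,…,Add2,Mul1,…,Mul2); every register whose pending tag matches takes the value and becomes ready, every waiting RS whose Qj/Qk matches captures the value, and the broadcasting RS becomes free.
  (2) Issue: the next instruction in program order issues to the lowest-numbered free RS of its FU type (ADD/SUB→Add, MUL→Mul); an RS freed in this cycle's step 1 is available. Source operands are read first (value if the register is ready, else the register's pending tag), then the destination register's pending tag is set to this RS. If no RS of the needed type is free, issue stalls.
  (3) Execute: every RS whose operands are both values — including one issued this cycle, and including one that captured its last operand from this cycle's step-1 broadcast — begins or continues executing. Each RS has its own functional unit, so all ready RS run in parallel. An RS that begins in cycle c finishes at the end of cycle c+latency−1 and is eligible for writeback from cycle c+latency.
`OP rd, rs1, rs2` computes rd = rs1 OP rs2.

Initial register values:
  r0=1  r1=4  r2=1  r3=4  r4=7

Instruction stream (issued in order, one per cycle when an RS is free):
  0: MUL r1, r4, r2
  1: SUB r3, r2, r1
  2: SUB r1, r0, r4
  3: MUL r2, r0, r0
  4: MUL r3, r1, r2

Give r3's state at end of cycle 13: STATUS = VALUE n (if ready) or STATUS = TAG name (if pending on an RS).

  c1: issue MUL r1<-Mul1  regs: r0:1,r1:Mul1,r2:1,r3:4,r4:7
  c2: issue SUB r3<-Add1  regs: r0:1,r1:Mul1,r2:1,r3:Add1,r4:7
  c3: issue SUB r1<-Add2  regs: r0:1,r1:Add2,r2:1,r3:Add1,r4:7
  c4: issue MUL r2<-Mul2  regs: r0:1,r1:Add2,r2:Mul2,r3:Add1,r4:7
  c5: CDB Mul1=7; issue MUL r3<-Mul1  regs: r0:1,r1:Add2,r2:Mul2,r3:Mul1,r4:7
  c6: CDB Add2=-6  regs: r0:1,r1:-6,r2:Mul2,r3:Mul1,r4:7
  c7: -  regs: r0:1,r1:-6,r2:Mul2,r3:Mul1,r4:7
  c8: CDB Add1=-6  regs: r0:1,r1:-6,r2:Mul2,r3:Mul1,r4:7
  c9: CDB Mul2=1  regs: r0:1,r1:-6,r2:1,r3:Mul1,r4:7
  c10: -  regs: r0:1,r1:-6,r2:1,r3:Mul1,r4:7
  c11: -  regs: r0:1,r1:-6,r2:1,r3:Mul1,r4:7
  c12: -  regs: r0:1,r1:-6,r2:1,r3:Mul1,r4:7
  c13: CDB Mul1=-6  regs: r0:1,r1:-6,r2:1,r3:-6,r4:7

STATUS = VALUE -6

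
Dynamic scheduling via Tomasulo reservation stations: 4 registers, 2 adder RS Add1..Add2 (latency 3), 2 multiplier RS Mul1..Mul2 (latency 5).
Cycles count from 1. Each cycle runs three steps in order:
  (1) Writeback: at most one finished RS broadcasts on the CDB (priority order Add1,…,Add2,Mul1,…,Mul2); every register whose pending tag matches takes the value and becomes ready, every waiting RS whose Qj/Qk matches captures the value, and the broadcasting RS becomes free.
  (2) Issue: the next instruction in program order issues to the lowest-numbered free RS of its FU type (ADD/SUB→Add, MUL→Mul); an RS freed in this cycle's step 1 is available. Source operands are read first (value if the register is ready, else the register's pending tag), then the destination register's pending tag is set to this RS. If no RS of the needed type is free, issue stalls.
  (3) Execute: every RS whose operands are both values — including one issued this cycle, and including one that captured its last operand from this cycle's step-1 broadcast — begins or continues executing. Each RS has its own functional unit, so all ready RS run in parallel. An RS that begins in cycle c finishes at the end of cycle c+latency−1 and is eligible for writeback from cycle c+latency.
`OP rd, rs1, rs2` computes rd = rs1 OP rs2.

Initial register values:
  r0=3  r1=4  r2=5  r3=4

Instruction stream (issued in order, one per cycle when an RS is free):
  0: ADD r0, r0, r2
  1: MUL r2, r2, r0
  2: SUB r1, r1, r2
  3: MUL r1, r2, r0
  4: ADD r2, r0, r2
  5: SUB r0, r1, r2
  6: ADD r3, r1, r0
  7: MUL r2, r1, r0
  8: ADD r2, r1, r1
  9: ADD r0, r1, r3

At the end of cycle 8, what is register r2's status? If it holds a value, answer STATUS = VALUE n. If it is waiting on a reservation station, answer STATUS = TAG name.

cycle 1: issue ADD r0<-Add1 // r0:Add1,r1:4,r2:5,r3:4
cycle 2: issue MUL r2<-Mul1 // r0:Add1,r1:4,r2:Mul1,r3:4
cycle 3: issue SUB r1<-Add2 // r0:Add1,r1:Add2,r2:Mul1,r3:4
cycle 4: CDB Add1=8; issue MUL r1<-Mul2 // r0:8,r1:Mul2,r2:Mul1,r3:4
cycle 5: issue ADD r2<-Add1 // r0:8,r1:Mul2,r2:Add1,r3:4
cycle 6: stall // r0:8,r1:Mul2,r2:Add1,r3:4
cycle 7: stall // r0:8,r1:Mul2,r2:Add1,r3:4
cycle 8: stall // r0:8,r1:Mul2,r2:Add1,r3:4

STATUS = TAG Add1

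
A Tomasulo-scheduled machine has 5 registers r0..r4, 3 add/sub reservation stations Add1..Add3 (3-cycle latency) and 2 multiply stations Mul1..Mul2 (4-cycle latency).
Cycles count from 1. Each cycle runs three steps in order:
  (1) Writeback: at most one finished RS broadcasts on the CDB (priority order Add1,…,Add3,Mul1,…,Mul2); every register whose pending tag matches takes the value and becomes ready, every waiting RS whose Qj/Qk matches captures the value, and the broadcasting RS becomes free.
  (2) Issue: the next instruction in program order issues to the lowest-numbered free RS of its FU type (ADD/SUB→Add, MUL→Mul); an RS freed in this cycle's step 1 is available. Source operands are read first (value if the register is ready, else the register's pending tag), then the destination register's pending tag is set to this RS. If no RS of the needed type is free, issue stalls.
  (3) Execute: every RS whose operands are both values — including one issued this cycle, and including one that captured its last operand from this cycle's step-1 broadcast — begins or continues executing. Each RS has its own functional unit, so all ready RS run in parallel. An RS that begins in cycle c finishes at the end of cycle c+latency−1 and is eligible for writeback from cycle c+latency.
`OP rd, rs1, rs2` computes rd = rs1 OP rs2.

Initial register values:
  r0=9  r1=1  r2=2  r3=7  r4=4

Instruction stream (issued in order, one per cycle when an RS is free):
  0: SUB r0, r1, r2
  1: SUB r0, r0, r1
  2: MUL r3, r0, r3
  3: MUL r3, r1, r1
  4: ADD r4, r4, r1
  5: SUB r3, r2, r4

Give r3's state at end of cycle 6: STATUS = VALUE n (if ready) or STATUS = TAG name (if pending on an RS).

c1: issue SUB r0<-Add1 | r0:Add1,r1:1,r2:2,r3:7,r4:4
c2: issue SUB r0<-Add2 | r0:Add2,r1:1,r2:2,r3:7,r4:4
c3: issue MUL r3<-Mul1 | r0:Add2,r1:1,r2:2,r3:Mul1,r4:4
c4: CDB Add1=-1; issue MUL r3<-Mul2 | r0:Add2,r1:1,r2:2,r3:Mul2,r4:4
c5: issue ADD r4<-Add1 | r0:Add2,r1:1,r2:2,r3:Mul2,r4:Add1
c6: issue SUB r3<-Add3 | r0:Add2,r1:1,r2:2,r3:Add3,r4:Add1

STATUS = TAG Add3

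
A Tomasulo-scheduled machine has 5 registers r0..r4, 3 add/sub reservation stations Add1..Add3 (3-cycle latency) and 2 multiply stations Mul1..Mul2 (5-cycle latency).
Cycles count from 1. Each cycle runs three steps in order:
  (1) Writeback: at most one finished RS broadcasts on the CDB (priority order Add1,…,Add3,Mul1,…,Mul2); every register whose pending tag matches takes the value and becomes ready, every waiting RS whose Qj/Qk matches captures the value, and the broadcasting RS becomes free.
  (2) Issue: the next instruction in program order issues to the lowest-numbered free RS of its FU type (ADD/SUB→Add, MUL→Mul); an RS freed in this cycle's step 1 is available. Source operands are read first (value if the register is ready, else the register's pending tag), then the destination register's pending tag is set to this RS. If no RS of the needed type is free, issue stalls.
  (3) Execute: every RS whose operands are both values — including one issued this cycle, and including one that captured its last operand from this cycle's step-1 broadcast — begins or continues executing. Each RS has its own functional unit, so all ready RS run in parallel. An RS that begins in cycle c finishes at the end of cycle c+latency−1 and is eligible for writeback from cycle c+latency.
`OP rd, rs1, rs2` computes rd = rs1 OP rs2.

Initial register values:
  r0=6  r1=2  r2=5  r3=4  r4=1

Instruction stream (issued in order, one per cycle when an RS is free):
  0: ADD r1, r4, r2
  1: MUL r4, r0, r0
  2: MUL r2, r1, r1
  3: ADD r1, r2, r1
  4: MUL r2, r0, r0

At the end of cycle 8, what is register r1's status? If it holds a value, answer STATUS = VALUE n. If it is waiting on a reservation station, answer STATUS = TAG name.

c1: issue ADD r1<-Add1 | r0:6,r1:Add1,r2:5,r3:4,r4:1
c2: issue MUL r4<-Mul1 | r0:6,r1:Add1,r2:5,r3:4,r4:Mul1
c3: issue MUL r2<-Mul2 | r0:6,r1:Add1,r2:Mul2,r3:4,r4:Mul1
c4: CDB Add1=6; issue ADD r1<-Add1 | r0:6,r1:Add1,r2:Mul2,r3:4,r4:Mul1
c5: stall | r0:6,r1:Add1,r2:Mul2,r3:4,r4:Mul1
c6: stall | r0:6,r1:Add1,r2:Mul2,r3:4,r4:Mul1
c7: CDB Mul1=36; issue MUL r2<-Mul1 | r0:6,r1:Add1,r2:Mul1,r3:4,r4:36
c8: - | r0:6,r1:Add1,r2:Mul1,r3:4,r4:36

STATUS = TAG Add1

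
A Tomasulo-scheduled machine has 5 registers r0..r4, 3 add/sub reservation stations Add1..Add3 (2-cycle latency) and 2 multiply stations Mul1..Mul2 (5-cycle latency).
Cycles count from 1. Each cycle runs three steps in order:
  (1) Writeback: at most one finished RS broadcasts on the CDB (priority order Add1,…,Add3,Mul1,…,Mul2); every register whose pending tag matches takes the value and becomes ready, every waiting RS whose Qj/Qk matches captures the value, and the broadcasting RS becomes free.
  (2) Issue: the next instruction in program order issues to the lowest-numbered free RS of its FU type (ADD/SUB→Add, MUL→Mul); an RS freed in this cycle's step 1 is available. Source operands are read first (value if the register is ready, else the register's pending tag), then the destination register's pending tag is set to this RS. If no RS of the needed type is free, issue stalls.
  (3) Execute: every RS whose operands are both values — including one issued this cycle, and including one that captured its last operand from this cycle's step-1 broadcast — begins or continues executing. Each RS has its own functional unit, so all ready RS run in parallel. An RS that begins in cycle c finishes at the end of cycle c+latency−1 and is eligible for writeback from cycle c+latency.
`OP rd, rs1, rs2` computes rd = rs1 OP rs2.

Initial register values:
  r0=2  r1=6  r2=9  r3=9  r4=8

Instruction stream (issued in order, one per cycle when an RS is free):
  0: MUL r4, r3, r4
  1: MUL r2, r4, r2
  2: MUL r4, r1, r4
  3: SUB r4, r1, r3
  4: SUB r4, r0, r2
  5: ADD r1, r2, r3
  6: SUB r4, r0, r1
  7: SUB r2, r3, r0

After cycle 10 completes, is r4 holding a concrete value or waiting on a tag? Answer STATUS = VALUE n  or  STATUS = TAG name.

STATUS = TAG Add3

cycle 1: issue MUL r4<-Mul1 // r0:2,r1:6,r2:9,r3:9,r4:Mul1
cycle 2: issue MUL r2<-Mul2 // r0:2,r1:6,r2:Mul2,r3:9,r4:Mul1
cycle 3: stall // r0:2,r1:6,r2:Mul2,r3:9,r4:Mul1
cycle 4: stall // r0:2,r1:6,r2:Mul2,r3:9,r4:Mul1
cycle 5: stall // r0:2,r1:6,r2:Mul2,r3:9,r4:Mul1
cycle 6: CDB Mul1=72; issue MUL r4<-Mul1 // r0:2,r1:6,r2:Mul2,r3:9,r4:Mul1
cycle 7: issue SUB r4<-Add1 // r0:2,r1:6,r2:Mul2,r3:9,r4:Add1
cycle 8: issue SUB r4<-Add2 // r0:2,r1:6,r2:Mul2,r3:9,r4:Add2
cycle 9: CDB Add1=-3; issue ADD r1<-Add1 // r0:2,r1:Add1,r2:Mul2,r3:9,r4:Add2
cycle 10: issue SUB r4<-Add3 // r0:2,r1:Add1,r2:Mul2,r3:9,r4:Add3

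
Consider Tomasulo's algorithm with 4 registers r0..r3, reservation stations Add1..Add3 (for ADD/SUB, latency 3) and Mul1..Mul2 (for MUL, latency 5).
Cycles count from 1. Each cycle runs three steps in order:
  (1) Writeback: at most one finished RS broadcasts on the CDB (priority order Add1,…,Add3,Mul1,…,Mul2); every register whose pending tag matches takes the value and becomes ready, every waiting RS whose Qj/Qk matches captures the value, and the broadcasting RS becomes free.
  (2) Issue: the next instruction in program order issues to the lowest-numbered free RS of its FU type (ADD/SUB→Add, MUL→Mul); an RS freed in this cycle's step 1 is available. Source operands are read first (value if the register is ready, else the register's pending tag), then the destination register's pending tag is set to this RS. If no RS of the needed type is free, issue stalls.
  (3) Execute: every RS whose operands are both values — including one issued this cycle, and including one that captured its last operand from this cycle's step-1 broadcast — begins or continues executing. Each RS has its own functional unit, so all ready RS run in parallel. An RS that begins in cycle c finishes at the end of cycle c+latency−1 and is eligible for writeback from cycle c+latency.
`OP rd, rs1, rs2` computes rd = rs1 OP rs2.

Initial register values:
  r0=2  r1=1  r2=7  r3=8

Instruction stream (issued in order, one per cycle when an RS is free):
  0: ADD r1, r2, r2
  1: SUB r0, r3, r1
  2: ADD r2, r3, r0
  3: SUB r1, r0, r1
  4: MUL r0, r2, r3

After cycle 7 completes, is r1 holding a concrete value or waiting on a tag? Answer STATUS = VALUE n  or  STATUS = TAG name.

STATUS = TAG Add1

  c1: issue ADD r1<-Add1  regs: r0:2,r1:Add1,r2:7,r3:8
  c2: issue SUB r0<-Add2  regs: r0:Add2,r1:Add1,r2:7,r3:8
  c3: issue ADD r2<-Add3  regs: r0:Add2,r1:Add1,r2:Add3,r3:8
  c4: CDB Add1=14; issue SUB r1<-Add1  regs: r0:Add2,r1:Add1,r2:Add3,r3:8
  c5: issue MUL r0<-Mul1  regs: r0:Mul1,r1:Add1,r2:Add3,r3:8
  c6: -  regs: r0:Mul1,r1:Add1,r2:Add3,r3:8
  c7: CDB Add2=-6  regs: r0:Mul1,r1:Add1,r2:Add3,r3:8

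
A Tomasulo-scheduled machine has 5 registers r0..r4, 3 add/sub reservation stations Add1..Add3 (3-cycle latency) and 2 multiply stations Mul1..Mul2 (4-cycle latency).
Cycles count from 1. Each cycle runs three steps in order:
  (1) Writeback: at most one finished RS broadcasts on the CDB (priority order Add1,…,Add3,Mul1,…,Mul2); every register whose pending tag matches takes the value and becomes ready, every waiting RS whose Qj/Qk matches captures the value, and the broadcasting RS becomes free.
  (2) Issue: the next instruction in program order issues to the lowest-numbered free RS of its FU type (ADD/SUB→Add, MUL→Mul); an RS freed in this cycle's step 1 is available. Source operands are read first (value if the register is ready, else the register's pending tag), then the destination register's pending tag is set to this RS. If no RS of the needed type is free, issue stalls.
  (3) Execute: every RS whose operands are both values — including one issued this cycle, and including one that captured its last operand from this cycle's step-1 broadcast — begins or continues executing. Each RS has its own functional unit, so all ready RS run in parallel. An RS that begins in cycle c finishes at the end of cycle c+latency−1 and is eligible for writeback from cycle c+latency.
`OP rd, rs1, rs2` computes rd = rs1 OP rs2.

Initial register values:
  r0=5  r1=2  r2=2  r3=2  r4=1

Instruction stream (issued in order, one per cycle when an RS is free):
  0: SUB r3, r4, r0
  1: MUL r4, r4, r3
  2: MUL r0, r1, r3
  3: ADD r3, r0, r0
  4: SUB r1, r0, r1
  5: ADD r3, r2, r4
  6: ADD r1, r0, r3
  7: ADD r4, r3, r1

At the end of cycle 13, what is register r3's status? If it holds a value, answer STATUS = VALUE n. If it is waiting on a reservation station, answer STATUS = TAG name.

STATUS = VALUE -2

  c1: issue SUB r3<-Add1  regs: r0:5,r1:2,r2:2,r3:Add1,r4:1
  c2: issue MUL r4<-Mul1  regs: r0:5,r1:2,r2:2,r3:Add1,r4:Mul1
  c3: issue MUL r0<-Mul2  regs: r0:Mul2,r1:2,r2:2,r3:Add1,r4:Mul1
  c4: CDB Add1=-4; issue ADD r3<-Add1  regs: r0:Mul2,r1:2,r2:2,r3:Add1,r4:Mul1
  c5: issue SUB r1<-Add2  regs: r0:Mul2,r1:Add2,r2:2,r3:Add1,r4:Mul1
  c6: issue ADD r3<-Add3  regs: r0:Mul2,r1:Add2,r2:2,r3:Add3,r4:Mul1
  c7: stall  regs: r0:Mul2,r1:Add2,r2:2,r3:Add3,r4:Mul1
  c8: CDB Mul1=-4; stall  regs: r0:Mul2,r1:Add2,r2:2,r3:Add3,r4:-4
  c9: CDB Mul2=-8; stall  regs: r0:-8,r1:Add2,r2:2,r3:Add3,r4:-4
  c10: stall  regs: r0:-8,r1:Add2,r2:2,r3:Add3,r4:-4
  c11: CDB Add3=-2; issue ADD r1<-Add3  regs: r0:-8,r1:Add3,r2:2,r3:-2,r4:-4
  c12: CDB Add1=-16; issue ADD r4<-Add1  regs: r0:-8,r1:Add3,r2:2,r3:-2,r4:Add1
  c13: CDB Add2=-10  regs: r0:-8,r1:Add3,r2:2,r3:-2,r4:Add1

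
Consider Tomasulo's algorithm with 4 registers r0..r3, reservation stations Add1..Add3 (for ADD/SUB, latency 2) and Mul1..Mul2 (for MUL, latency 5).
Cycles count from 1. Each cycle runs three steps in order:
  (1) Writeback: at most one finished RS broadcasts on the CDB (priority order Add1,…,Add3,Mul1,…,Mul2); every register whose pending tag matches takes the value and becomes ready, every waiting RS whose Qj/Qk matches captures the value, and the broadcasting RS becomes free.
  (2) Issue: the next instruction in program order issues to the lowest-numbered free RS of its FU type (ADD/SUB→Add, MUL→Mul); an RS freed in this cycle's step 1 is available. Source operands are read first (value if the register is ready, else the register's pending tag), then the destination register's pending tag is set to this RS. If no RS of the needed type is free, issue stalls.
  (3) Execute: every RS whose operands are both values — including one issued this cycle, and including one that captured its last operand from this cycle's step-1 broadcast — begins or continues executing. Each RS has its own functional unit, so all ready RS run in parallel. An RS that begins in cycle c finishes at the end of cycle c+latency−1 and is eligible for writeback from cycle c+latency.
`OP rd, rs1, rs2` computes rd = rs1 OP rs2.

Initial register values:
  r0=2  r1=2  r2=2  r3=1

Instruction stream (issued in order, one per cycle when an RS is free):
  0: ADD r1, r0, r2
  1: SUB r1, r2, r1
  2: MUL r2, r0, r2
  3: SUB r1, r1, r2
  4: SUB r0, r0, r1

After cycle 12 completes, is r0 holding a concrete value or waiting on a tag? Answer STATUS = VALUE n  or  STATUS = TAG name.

c1: issue ADD r1<-Add1 | r0:2,r1:Add1,r2:2,r3:1
c2: issue SUB r1<-Add2 | r0:2,r1:Add2,r2:2,r3:1
c3: CDB Add1=4; issue MUL r2<-Mul1 | r0:2,r1:Add2,r2:Mul1,r3:1
c4: issue SUB r1<-Add1 | r0:2,r1:Add1,r2:Mul1,r3:1
c5: CDB Add2=-2; issue SUB r0<-Add2 | r0:Add2,r1:Add1,r2:Mul1,r3:1
c6: - | r0:Add2,r1:Add1,r2:Mul1,r3:1
c7: - | r0:Add2,r1:Add1,r2:Mul1,r3:1
c8: CDB Mul1=4 | r0:Add2,r1:Add1,r2:4,r3:1
c9: - | r0:Add2,r1:Add1,r2:4,r3:1
c10: CDB Add1=-6 | r0:Add2,r1:-6,r2:4,r3:1
c11: - | r0:Add2,r1:-6,r2:4,r3:1
c12: CDB Add2=8 | r0:8,r1:-6,r2:4,r3:1

STATUS = VALUE 8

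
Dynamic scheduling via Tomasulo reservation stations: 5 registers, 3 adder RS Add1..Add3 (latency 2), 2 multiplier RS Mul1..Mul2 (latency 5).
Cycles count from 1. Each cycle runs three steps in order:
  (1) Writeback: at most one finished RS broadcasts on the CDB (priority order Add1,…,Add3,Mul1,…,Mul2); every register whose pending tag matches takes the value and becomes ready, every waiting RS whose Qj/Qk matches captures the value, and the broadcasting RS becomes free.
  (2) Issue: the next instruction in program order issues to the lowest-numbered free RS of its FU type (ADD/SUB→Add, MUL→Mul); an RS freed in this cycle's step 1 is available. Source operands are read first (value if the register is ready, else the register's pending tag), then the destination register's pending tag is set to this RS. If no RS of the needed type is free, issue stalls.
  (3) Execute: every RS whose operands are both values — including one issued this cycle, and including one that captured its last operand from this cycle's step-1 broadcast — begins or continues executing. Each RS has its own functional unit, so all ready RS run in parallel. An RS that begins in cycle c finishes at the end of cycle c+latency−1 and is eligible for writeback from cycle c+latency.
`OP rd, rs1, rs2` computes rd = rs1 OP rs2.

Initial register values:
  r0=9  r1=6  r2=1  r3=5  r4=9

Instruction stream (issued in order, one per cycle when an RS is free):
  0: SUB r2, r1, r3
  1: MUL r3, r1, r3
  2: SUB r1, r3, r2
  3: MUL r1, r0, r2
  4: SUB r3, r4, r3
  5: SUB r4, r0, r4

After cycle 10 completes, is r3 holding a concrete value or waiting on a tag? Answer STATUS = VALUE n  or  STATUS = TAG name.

c1: issue SUB r2<-Add1 | r0:9,r1:6,r2:Add1,r3:5,r4:9
c2: issue MUL r3<-Mul1 | r0:9,r1:6,r2:Add1,r3:Mul1,r4:9
c3: CDB Add1=1; issue SUB r1<-Add1 | r0:9,r1:Add1,r2:1,r3:Mul1,r4:9
c4: issue MUL r1<-Mul2 | r0:9,r1:Mul2,r2:1,r3:Mul1,r4:9
c5: issue SUB r3<-Add2 | r0:9,r1:Mul2,r2:1,r3:Add2,r4:9
c6: issue SUB r4<-Add3 | r0:9,r1:Mul2,r2:1,r3:Add2,r4:Add3
c7: CDB Mul1=30 | r0:9,r1:Mul2,r2:1,r3:Add2,r4:Add3
c8: CDB Add3=0 | r0:9,r1:Mul2,r2:1,r3:Add2,r4:0
c9: CDB Add1=29 | r0:9,r1:Mul2,r2:1,r3:Add2,r4:0
c10: CDB Add2=-21 | r0:9,r1:Mul2,r2:1,r3:-21,r4:0

STATUS = VALUE -21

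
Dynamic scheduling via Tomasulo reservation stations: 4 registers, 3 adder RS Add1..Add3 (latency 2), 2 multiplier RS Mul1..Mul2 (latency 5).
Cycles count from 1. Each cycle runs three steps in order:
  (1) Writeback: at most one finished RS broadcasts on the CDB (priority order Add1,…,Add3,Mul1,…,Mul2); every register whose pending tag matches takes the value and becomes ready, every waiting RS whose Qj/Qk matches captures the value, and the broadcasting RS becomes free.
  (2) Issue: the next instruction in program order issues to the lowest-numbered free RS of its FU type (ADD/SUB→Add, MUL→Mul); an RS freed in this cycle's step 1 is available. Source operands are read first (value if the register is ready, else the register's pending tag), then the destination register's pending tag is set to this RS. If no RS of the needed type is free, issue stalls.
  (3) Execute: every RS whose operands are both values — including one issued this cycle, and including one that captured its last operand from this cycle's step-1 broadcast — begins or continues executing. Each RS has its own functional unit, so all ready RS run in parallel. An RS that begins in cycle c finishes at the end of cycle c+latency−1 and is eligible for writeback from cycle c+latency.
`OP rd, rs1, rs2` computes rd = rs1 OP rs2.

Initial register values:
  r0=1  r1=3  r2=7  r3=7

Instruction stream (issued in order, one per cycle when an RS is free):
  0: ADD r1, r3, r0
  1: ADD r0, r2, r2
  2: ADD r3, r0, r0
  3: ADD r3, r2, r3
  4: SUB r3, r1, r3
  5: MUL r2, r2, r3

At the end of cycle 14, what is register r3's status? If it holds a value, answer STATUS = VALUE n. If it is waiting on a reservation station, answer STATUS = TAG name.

cycle 1: issue ADD r1<-Add1 // r0:1,r1:Add1,r2:7,r3:7
cycle 2: issue ADD r0<-Add2 // r0:Add2,r1:Add1,r2:7,r3:7
cycle 3: CDB Add1=8; issue ADD r3<-Add1 // r0:Add2,r1:8,r2:7,r3:Add1
cycle 4: CDB Add2=14; issue ADD r3<-Add2 // r0:14,r1:8,r2:7,r3:Add2
cycle 5: issue SUB r3<-Add3 // r0:14,r1:8,r2:7,r3:Add3
cycle 6: CDB Add1=28; issue MUL r2<-Mul1 // r0:14,r1:8,r2:Mul1,r3:Add3
cycle 7: - // r0:14,r1:8,r2:Mul1,r3:Add3
cycle 8: CDB Add2=35 // r0:14,r1:8,r2:Mul1,r3:Add3
cycle 9: - // r0:14,r1:8,r2:Mul1,r3:Add3
cycle 10: CDB Add3=-27 // r0:14,r1:8,r2:Mul1,r3:-27
cycle 11: - // r0:14,r1:8,r2:Mul1,r3:-27
cycle 12: - // r0:14,r1:8,r2:Mul1,r3:-27
cycle 13: - // r0:14,r1:8,r2:Mul1,r3:-27
cycle 14: - // r0:14,r1:8,r2:Mul1,r3:-27

STATUS = VALUE -27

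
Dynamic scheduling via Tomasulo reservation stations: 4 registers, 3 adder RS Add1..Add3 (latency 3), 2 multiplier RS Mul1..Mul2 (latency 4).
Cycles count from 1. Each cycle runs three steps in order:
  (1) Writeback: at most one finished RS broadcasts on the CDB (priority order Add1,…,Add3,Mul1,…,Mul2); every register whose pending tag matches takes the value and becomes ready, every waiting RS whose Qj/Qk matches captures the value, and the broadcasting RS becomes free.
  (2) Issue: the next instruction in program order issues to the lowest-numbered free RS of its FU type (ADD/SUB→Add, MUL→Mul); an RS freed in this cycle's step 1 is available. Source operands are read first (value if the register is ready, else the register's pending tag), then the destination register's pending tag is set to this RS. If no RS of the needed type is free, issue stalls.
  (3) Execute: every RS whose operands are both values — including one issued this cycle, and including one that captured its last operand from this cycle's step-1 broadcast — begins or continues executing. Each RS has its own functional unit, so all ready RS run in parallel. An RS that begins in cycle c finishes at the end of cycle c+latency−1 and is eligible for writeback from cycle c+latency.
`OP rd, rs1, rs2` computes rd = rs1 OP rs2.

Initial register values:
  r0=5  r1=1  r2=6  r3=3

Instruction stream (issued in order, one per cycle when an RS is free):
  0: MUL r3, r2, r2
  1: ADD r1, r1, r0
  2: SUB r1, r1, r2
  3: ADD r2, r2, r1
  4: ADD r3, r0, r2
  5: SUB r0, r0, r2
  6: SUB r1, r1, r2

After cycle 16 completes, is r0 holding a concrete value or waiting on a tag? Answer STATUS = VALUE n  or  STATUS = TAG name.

c1: issue MUL r3<-Mul1 | r0:5,r1:1,r2:6,r3:Mul1
c2: issue ADD r1<-Add1 | r0:5,r1:Add1,r2:6,r3:Mul1
c3: issue SUB r1<-Add2 | r0:5,r1:Add2,r2:6,r3:Mul1
c4: issue ADD r2<-Add3 | r0:5,r1:Add2,r2:Add3,r3:Mul1
c5: CDB Add1=6; issue ADD r3<-Add1 | r0:5,r1:Add2,r2:Add3,r3:Add1
c6: CDB Mul1=36; stall | r0:5,r1:Add2,r2:Add3,r3:Add1
c7: stall | r0:5,r1:Add2,r2:Add3,r3:Add1
c8: CDB Add2=0; issue SUB r0<-Add2 | r0:Add2,r1:0,r2:Add3,r3:Add1
c9: stall | r0:Add2,r1:0,r2:Add3,r3:Add1
c10: stall | r0:Add2,r1:0,r2:Add3,r3:Add1
c11: CDB Add3=6; issue SUB r1<-Add3 | r0:Add2,r1:Add3,r2:6,r3:Add1
c12: - | r0:Add2,r1:Add3,r2:6,r3:Add1
c13: - | r0:Add2,r1:Add3,r2:6,r3:Add1
c14: CDB Add1=11 | r0:Add2,r1:Add3,r2:6,r3:11
c15: CDB Add2=-1 | r0:-1,r1:Add3,r2:6,r3:11
c16: CDB Add3=-6 | r0:-1,r1:-6,r2:6,r3:11

STATUS = VALUE -1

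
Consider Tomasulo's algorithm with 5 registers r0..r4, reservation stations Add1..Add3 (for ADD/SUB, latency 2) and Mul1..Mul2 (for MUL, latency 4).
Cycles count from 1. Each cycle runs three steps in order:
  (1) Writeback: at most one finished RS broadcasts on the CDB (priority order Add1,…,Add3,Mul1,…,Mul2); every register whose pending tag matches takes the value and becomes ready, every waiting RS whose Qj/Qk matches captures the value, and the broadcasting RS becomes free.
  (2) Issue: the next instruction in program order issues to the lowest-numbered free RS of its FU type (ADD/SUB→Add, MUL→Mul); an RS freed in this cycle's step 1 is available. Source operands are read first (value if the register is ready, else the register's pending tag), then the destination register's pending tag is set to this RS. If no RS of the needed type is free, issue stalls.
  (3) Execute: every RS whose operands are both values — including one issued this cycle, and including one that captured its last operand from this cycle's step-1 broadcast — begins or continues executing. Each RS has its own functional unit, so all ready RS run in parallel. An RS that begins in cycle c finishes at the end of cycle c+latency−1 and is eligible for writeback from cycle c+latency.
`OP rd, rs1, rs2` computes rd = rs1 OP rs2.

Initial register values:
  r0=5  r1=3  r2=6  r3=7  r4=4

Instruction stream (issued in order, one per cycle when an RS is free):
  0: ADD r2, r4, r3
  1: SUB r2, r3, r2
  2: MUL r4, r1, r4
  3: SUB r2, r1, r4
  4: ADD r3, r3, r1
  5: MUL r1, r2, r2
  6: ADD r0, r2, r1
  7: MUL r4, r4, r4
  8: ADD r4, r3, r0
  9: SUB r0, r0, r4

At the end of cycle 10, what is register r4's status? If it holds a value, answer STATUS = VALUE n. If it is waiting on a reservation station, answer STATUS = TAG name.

STATUS = TAG Add3

  c1: issue ADD r2<-Add1  regs: r0:5,r1:3,r2:Add1,r3:7,r4:4
  c2: issue SUB r2<-Add2  regs: r0:5,r1:3,r2:Add2,r3:7,r4:4
  c3: CDB Add1=11; issue MUL r4<-Mul1  regs: r0:5,r1:3,r2:Add2,r3:7,r4:Mul1
  c4: issue SUB r2<-Add1  regs: r0:5,r1:3,r2:Add1,r3:7,r4:Mul1
  c5: CDB Add2=-4; issue ADD r3<-Add2  regs: r0:5,r1:3,r2:Add1,r3:Add2,r4:Mul1
  c6: issue MUL r1<-Mul2  regs: r0:5,r1:Mul2,r2:Add1,r3:Add2,r4:Mul1
  c7: CDB Add2=10; issue ADD r0<-Add2  regs: r0:Add2,r1:Mul2,r2:Add1,r3:10,r4:Mul1
  c8: CDB Mul1=12; issue MUL r4<-Mul1  regs: r0:Add2,r1:Mul2,r2:Add1,r3:10,r4:Mul1
  c9: issue ADD r4<-Add3  regs: r0:Add2,r1:Mul2,r2:Add1,r3:10,r4:Add3
  c10: CDB Add1=-9; issue SUB r0<-Add1  regs: r0:Add1,r1:Mul2,r2:-9,r3:10,r4:Add3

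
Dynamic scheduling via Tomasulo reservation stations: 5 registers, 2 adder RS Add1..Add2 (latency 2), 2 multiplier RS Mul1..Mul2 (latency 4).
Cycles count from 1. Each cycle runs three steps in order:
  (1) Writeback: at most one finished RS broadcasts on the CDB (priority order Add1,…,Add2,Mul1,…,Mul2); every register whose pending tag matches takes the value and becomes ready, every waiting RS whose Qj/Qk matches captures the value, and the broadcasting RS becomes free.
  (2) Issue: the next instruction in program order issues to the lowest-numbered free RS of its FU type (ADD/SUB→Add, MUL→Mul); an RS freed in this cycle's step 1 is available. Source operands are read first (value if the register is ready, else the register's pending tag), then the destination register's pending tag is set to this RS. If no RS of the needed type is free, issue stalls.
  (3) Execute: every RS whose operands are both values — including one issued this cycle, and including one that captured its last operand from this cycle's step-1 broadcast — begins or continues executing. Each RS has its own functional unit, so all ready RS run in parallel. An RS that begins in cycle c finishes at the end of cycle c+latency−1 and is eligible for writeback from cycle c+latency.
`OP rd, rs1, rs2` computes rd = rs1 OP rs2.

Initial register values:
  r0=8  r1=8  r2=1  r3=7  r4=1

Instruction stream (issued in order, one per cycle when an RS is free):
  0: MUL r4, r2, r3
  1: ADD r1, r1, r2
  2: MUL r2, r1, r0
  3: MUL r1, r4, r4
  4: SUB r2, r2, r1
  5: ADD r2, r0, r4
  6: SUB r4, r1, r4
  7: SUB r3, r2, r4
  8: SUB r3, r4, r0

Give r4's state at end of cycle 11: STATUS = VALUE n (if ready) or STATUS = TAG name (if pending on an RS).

STATUS = TAG Add2

c1: issue MUL r4<-Mul1 | r0:8,r1:8,r2:1,r3:7,r4:Mul1
c2: issue ADD r1<-Add1 | r0:8,r1:Add1,r2:1,r3:7,r4:Mul1
c3: issue MUL r2<-Mul2 | r0:8,r1:Add1,r2:Mul2,r3:7,r4:Mul1
c4: CDB Add1=9; stall | r0:8,r1:9,r2:Mul2,r3:7,r4:Mul1
c5: CDB Mul1=7; issue MUL r1<-Mul1 | r0:8,r1:Mul1,r2:Mul2,r3:7,r4:7
c6: issue SUB r2<-Add1 | r0:8,r1:Mul1,r2:Add1,r3:7,r4:7
c7: issue ADD r2<-Add2 | r0:8,r1:Mul1,r2:Add2,r3:7,r4:7
c8: CDB Mul2=72; stall | r0:8,r1:Mul1,r2:Add2,r3:7,r4:7
c9: CDB Add2=15; issue SUB r4<-Add2 | r0:8,r1:Mul1,r2:15,r3:7,r4:Add2
c10: CDB Mul1=49; stall | r0:8,r1:49,r2:15,r3:7,r4:Add2
c11: stall | r0:8,r1:49,r2:15,r3:7,r4:Add2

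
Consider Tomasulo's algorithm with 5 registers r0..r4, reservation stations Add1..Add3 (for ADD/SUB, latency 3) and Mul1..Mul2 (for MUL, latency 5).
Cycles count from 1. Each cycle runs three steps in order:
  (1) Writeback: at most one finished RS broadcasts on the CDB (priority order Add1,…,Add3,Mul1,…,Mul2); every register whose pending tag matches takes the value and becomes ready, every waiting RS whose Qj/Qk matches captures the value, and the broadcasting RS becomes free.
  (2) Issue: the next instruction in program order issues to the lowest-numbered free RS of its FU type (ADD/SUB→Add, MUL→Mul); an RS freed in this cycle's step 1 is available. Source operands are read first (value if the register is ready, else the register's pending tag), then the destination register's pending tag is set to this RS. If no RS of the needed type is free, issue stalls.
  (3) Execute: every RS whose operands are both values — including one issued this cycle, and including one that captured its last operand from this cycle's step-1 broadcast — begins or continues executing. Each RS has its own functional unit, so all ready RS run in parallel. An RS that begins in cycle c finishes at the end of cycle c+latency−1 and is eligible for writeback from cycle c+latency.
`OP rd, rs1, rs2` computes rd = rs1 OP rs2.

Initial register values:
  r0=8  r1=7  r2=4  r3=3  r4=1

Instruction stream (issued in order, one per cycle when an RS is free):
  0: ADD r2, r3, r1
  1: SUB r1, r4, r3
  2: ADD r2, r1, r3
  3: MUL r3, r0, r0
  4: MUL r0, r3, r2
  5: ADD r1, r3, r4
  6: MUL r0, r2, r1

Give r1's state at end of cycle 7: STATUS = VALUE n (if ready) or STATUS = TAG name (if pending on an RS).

STATUS = TAG Add1

  c1: issue ADD r2<-Add1  regs: r0:8,r1:7,r2:Add1,r3:3,r4:1
  c2: issue SUB r1<-Add2  regs: r0:8,r1:Add2,r2:Add1,r3:3,r4:1
  c3: issue ADD r2<-Add3  regs: r0:8,r1:Add2,r2:Add3,r3:3,r4:1
  c4: CDB Add1=10; issue MUL r3<-Mul1  regs: r0:8,r1:Add2,r2:Add3,r3:Mul1,r4:1
  c5: CDB Add2=-2; issue MUL r0<-Mul2  regs: r0:Mul2,r1:-2,r2:Add3,r3:Mul1,r4:1
  c6: issue ADD r1<-Add1  regs: r0:Mul2,r1:Add1,r2:Add3,r3:Mul1,r4:1
  c7: stall  regs: r0:Mul2,r1:Add1,r2:Add3,r3:Mul1,r4:1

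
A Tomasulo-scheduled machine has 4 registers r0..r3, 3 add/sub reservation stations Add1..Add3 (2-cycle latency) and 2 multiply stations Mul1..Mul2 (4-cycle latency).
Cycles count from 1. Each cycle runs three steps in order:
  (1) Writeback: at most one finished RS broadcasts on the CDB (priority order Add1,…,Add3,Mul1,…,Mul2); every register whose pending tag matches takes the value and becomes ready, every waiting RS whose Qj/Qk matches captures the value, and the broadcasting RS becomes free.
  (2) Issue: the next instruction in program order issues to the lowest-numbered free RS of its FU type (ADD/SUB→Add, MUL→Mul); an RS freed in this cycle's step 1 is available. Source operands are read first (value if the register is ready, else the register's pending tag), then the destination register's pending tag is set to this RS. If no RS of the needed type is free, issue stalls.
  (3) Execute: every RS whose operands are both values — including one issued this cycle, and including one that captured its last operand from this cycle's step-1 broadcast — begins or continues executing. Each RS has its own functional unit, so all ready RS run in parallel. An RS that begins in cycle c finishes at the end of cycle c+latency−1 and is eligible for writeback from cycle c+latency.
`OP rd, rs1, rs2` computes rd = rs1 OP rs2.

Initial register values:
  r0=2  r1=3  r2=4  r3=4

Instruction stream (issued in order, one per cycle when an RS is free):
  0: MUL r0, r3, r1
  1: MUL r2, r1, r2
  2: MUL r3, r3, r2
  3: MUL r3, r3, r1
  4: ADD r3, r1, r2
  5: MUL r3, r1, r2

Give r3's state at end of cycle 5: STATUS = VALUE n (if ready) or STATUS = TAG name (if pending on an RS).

c1: issue MUL r0<-Mul1 | r0:Mul1,r1:3,r2:4,r3:4
c2: issue MUL r2<-Mul2 | r0:Mul1,r1:3,r2:Mul2,r3:4
c3: stall | r0:Mul1,r1:3,r2:Mul2,r3:4
c4: stall | r0:Mul1,r1:3,r2:Mul2,r3:4
c5: CDB Mul1=12; issue MUL r3<-Mul1 | r0:12,r1:3,r2:Mul2,r3:Mul1

STATUS = TAG Mul1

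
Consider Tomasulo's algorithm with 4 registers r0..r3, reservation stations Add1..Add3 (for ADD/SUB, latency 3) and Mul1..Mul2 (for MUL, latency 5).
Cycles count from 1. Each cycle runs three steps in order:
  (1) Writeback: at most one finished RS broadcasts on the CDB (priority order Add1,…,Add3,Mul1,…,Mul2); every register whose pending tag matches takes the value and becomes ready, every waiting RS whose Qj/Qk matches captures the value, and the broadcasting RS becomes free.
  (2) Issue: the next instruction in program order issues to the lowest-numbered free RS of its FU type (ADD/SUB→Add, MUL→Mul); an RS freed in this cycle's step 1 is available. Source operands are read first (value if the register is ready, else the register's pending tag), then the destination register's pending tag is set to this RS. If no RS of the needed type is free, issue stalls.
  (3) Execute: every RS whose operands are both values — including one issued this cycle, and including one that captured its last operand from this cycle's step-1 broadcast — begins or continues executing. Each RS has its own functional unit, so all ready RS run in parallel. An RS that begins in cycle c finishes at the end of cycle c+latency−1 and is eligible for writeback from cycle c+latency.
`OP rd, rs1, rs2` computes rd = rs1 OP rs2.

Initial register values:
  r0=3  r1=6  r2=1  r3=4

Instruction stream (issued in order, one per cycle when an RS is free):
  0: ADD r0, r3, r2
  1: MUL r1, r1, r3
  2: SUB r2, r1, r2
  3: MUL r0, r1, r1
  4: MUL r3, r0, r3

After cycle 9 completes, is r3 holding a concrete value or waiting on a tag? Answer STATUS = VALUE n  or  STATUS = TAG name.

cycle 1: issue ADD r0<-Add1 // r0:Add1,r1:6,r2:1,r3:4
cycle 2: issue MUL r1<-Mul1 // r0:Add1,r1:Mul1,r2:1,r3:4
cycle 3: issue SUB r2<-Add2 // r0:Add1,r1:Mul1,r2:Add2,r3:4
cycle 4: CDB Add1=5; issue MUL r0<-Mul2 // r0:Mul2,r1:Mul1,r2:Add2,r3:4
cycle 5: stall // r0:Mul2,r1:Mul1,r2:Add2,r3:4
cycle 6: stall // r0:Mul2,r1:Mul1,r2:Add2,r3:4
cycle 7: CDB Mul1=24; issue MUL r3<-Mul1 // r0:Mul2,r1:24,r2:Add2,r3:Mul1
cycle 8: - // r0:Mul2,r1:24,r2:Add2,r3:Mul1
cycle 9: - // r0:Mul2,r1:24,r2:Add2,r3:Mul1

STATUS = TAG Mul1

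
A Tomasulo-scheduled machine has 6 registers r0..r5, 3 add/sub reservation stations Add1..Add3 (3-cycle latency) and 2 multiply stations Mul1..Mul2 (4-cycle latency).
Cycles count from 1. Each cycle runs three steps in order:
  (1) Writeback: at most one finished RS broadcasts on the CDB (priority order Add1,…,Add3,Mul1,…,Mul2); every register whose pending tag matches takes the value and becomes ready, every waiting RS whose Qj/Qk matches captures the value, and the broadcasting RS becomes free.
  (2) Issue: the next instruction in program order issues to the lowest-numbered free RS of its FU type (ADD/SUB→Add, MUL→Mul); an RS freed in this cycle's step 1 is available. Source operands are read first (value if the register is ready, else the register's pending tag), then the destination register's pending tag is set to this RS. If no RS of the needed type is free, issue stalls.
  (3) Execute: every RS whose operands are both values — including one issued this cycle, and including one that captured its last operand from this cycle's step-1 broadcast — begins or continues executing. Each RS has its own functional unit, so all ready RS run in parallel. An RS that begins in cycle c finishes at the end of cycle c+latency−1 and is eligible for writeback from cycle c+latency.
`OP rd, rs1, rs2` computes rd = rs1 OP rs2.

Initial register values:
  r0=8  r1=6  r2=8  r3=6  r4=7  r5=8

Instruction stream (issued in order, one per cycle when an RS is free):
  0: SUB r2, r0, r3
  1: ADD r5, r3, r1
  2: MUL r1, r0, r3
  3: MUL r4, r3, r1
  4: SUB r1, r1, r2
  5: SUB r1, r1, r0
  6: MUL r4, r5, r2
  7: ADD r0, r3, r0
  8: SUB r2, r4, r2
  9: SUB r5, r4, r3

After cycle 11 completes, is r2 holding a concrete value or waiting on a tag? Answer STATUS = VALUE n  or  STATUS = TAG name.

STATUS = TAG Add1

cycle 1: issue SUB r2<-Add1 // r0:8,r1:6,r2:Add1,r3:6,r4:7,r5:8
cycle 2: issue ADD r5<-Add2 // r0:8,r1:6,r2:Add1,r3:6,r4:7,r5:Add2
cycle 3: issue MUL r1<-Mul1 // r0:8,r1:Mul1,r2:Add1,r3:6,r4:7,r5:Add2
cycle 4: CDB Add1=2; issue MUL r4<-Mul2 // r0:8,r1:Mul1,r2:2,r3:6,r4:Mul2,r5:Add2
cycle 5: CDB Add2=12; issue SUB r1<-Add1 // r0:8,r1:Add1,r2:2,r3:6,r4:Mul2,r5:12
cycle 6: issue SUB r1<-Add2 // r0:8,r1:Add2,r2:2,r3:6,r4:Mul2,r5:12
cycle 7: CDB Mul1=48; issue MUL r4<-Mul1 // r0:8,r1:Add2,r2:2,r3:6,r4:Mul1,r5:12
cycle 8: issue ADD r0<-Add3 // r0:Add3,r1:Add2,r2:2,r3:6,r4:Mul1,r5:12
cycle 9: stall // r0:Add3,r1:Add2,r2:2,r3:6,r4:Mul1,r5:12
cycle 10: CDB Add1=46; issue SUB r2<-Add1 // r0:Add3,r1:Add2,r2:Add1,r3:6,r4:Mul1,r5:12
cycle 11: CDB Add3=14; issue SUB r5<-Add3 // r0:14,r1:Add2,r2:Add1,r3:6,r4:Mul1,r5:Add3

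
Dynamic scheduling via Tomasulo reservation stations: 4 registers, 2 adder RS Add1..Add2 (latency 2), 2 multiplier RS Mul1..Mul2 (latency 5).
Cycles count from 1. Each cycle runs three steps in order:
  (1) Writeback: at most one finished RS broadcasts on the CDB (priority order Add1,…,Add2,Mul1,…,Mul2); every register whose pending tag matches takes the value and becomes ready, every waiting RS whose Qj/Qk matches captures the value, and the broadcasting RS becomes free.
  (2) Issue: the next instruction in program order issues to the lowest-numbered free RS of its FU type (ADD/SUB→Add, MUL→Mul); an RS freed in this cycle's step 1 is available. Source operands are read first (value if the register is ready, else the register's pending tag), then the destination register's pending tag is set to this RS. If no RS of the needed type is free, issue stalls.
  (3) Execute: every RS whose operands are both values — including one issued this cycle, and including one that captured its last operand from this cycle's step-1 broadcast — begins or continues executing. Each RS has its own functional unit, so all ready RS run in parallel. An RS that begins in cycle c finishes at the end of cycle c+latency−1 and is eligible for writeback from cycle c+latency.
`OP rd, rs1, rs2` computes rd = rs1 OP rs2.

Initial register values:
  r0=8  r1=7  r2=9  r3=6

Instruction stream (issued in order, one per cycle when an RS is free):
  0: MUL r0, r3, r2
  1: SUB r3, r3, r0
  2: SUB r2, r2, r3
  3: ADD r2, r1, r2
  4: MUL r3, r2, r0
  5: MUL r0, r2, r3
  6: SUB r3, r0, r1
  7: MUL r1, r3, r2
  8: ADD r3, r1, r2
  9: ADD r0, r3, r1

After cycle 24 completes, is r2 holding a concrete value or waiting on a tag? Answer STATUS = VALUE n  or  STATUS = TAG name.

c1: issue MUL r0<-Mul1 | r0:Mul1,r1:7,r2:9,r3:6
c2: issue SUB r3<-Add1 | r0:Mul1,r1:7,r2:9,r3:Add1
c3: issue SUB r2<-Add2 | r0:Mul1,r1:7,r2:Add2,r3:Add1
c4: stall | r0:Mul1,r1:7,r2:Add2,r3:Add1
c5: stall | r0:Mul1,r1:7,r2:Add2,r3:Add1
c6: CDB Mul1=54; stall | r0:54,r1:7,r2:Add2,r3:Add1
c7: stall | r0:54,r1:7,r2:Add2,r3:Add1
c8: CDB Add1=-48; issue ADD r2<-Add1 | r0:54,r1:7,r2:Add1,r3:-48
c9: issue MUL r3<-Mul1 | r0:54,r1:7,r2:Add1,r3:Mul1
c10: CDB Add2=57; issue MUL r0<-Mul2 | r0:Mul2,r1:7,r2:Add1,r3:Mul1
c11: issue SUB r3<-Add2 | r0:Mul2,r1:7,r2:Add1,r3:Add2
c12: CDB Add1=64; stall | r0:Mul2,r1:7,r2:64,r3:Add2
c13: stall | r0:Mul2,r1:7,r2:64,r3:Add2
c14: stall | r0:Mul2,r1:7,r2:64,r3:Add2
c15: stall | r0:Mul2,r1:7,r2:64,r3:Add2
c16: stall | r0:Mul2,r1:7,r2:64,r3:Add2
c17: CDB Mul1=3456; issue MUL r1<-Mul1 | r0:Mul2,r1:Mul1,r2:64,r3:Add2
c18: issue ADD r3<-Add1 | r0:Mul2,r1:Mul1,r2:64,r3:Add1
c19: stall | r0:Mul2,r1:Mul1,r2:64,r3:Add1
c20: stall | r0:Mul2,r1:Mul1,r2:64,r3:Add1
c21: stall | r0:Mul2,r1:Mul1,r2:64,r3:Add1
c22: CDB Mul2=221184; stall | r0:221184,r1:Mul1,r2:64,r3:Add1
c23: stall | r0:221184,r1:Mul1,r2:64,r3:Add1
c24: CDB Add2=221177; issue ADD r0<-Add2 | r0:Add2,r1:Mul1,r2:64,r3:Add1

STATUS = VALUE 64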